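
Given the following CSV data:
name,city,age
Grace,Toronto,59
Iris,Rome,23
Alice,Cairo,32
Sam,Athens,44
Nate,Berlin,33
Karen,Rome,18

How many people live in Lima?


Scanning city column for 'Lima':
Total matches: 0

ANSWER: 0


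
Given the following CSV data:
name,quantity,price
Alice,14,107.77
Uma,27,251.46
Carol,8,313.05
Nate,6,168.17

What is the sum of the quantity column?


Values in 'quantity' column:
  Row 1: 14
  Row 2: 27
  Row 3: 8
  Row 4: 6
Sum = 14 + 27 + 8 + 6 = 55

ANSWER: 55


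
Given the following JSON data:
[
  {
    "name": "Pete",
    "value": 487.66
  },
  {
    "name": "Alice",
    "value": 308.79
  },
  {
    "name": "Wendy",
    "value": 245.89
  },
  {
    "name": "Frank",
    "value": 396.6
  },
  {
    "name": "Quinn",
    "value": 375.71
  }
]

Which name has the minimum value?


Comparing values:
  Pete: 487.66
  Alice: 308.79
  Wendy: 245.89
  Frank: 396.6
  Quinn: 375.71
Minimum: Wendy (245.89)

ANSWER: Wendy


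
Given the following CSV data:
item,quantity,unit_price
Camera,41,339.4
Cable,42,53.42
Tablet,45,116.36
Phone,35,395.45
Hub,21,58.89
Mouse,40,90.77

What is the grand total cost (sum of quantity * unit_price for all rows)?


Computing row totals:
  Camera: 41 * 339.4 = 13915.4
  Cable: 42 * 53.42 = 2243.64
  Tablet: 45 * 116.36 = 5236.2
  Phone: 35 * 395.45 = 13840.75
  Hub: 21 * 58.89 = 1236.69
  Mouse: 40 * 90.77 = 3630.8
Grand total = 13915.4 + 2243.64 + 5236.2 + 13840.75 + 1236.69 + 3630.8 = 40103.48

ANSWER: 40103.48


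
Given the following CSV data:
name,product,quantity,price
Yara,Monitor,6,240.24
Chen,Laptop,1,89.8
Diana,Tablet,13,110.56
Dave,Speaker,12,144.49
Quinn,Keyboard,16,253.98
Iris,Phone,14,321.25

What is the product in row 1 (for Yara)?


Row 1: Yara
Column 'product' = Monitor

ANSWER: Monitor


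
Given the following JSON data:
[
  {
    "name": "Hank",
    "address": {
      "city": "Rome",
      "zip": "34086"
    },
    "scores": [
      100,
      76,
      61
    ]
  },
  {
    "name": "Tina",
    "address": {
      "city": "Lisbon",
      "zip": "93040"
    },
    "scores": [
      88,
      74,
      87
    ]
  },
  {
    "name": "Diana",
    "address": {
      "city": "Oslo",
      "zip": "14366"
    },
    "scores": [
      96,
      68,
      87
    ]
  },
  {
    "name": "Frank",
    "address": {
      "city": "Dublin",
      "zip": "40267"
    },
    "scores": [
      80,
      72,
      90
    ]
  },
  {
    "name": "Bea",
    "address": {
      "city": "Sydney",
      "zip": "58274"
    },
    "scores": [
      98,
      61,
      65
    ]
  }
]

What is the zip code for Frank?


Path: records[3].address.zip
Value: 40267

ANSWER: 40267


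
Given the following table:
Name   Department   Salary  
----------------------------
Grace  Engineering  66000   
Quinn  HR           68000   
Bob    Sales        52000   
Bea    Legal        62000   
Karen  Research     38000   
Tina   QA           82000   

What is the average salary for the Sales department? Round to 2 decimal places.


Sales department members:
  Bob: 52000
Sum = 52000
Count = 1
Average = 52000 / 1 = 52000.00

ANSWER: 52000.00


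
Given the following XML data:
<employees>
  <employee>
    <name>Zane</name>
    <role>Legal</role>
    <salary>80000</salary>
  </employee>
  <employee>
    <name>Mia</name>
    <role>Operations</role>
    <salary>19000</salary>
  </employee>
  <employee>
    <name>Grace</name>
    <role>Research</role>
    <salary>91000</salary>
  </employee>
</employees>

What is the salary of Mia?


Searching for <employee> with <name>Mia</name>
Found at position 2
<salary>19000</salary>

ANSWER: 19000


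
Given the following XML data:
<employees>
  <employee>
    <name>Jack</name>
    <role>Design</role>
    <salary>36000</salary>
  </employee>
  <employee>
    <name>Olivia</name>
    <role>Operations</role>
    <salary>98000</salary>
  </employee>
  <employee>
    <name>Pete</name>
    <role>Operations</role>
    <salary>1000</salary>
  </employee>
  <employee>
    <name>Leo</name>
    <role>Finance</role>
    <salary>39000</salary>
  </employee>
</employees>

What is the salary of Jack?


Searching for <employee> with <name>Jack</name>
Found at position 1
<salary>36000</salary>

ANSWER: 36000


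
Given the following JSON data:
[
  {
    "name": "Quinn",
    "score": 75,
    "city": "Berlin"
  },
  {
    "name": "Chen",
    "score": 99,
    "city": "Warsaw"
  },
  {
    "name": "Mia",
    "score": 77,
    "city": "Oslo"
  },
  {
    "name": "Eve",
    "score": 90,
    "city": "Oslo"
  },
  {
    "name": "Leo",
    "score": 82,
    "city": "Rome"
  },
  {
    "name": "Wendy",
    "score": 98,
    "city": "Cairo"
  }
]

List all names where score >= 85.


Filtering records where score >= 85:
  Quinn (score=75) -> no
  Chen (score=99) -> YES
  Mia (score=77) -> no
  Eve (score=90) -> YES
  Leo (score=82) -> no
  Wendy (score=98) -> YES


ANSWER: Chen, Eve, Wendy


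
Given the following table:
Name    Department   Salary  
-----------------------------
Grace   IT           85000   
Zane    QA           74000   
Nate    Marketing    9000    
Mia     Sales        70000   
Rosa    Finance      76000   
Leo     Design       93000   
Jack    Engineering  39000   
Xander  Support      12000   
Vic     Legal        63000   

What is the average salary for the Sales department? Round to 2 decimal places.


Sales department members:
  Mia: 70000
Sum = 70000
Count = 1
Average = 70000 / 1 = 70000.00

ANSWER: 70000.00


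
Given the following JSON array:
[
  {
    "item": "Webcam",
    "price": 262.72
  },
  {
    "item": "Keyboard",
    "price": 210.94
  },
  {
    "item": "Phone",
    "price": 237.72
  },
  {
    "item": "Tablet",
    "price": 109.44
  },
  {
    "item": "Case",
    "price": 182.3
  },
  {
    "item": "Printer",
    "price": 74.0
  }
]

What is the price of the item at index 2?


Array index 2 -> Phone
price = 237.72

ANSWER: 237.72


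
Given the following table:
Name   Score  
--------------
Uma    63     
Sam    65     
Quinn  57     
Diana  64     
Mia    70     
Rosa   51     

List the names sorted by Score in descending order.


Sorting by Score (descending):
  Mia: 70
  Sam: 65
  Diana: 64
  Uma: 63
  Quinn: 57
  Rosa: 51


ANSWER: Mia, Sam, Diana, Uma, Quinn, Rosa


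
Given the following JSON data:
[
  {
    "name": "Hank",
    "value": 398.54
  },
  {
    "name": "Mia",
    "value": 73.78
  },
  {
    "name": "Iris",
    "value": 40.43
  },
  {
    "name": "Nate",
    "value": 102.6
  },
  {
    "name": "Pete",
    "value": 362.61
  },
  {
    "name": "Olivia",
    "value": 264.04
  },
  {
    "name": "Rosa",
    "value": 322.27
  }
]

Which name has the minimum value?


Comparing values:
  Hank: 398.54
  Mia: 73.78
  Iris: 40.43
  Nate: 102.6
  Pete: 362.61
  Olivia: 264.04
  Rosa: 322.27
Minimum: Iris (40.43)

ANSWER: Iris


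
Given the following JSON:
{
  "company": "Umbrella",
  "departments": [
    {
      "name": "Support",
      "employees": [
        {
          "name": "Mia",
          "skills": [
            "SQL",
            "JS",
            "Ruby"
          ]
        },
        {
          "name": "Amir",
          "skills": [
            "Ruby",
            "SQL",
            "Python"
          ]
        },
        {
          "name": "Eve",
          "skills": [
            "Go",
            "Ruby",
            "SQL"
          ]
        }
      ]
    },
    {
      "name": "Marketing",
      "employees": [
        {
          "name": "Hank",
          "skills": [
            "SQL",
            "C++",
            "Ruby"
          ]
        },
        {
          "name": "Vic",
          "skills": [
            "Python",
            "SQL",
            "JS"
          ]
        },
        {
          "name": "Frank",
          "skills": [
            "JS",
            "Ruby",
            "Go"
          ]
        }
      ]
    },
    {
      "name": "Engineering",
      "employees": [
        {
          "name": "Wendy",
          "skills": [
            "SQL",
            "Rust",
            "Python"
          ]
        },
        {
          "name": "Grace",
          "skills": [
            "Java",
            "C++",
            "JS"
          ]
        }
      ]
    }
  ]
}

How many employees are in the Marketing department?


Path: departments[1].employees
Count: 3

ANSWER: 3


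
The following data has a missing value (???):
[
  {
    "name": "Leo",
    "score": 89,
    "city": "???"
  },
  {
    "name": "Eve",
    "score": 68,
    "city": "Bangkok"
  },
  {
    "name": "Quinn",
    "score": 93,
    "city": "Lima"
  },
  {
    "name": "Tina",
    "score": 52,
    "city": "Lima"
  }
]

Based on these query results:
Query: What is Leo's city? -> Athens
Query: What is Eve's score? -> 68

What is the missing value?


The missing value is Leo's city
From query: Leo's city = Athens

ANSWER: Athens


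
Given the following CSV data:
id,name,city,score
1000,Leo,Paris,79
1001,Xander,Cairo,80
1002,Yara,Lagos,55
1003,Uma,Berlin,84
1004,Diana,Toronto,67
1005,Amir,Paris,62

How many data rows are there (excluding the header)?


Counting rows (excluding header):
Header: id,name,city,score
Data rows: 6

ANSWER: 6


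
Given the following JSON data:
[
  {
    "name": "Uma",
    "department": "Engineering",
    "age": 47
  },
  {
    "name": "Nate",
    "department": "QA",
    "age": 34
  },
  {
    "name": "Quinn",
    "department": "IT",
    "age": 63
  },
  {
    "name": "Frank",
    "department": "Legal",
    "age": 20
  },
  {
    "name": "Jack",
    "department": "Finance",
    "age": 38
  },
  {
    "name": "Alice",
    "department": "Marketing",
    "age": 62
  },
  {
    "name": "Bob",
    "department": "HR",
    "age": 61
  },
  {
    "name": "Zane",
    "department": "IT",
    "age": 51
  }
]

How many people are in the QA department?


Scanning records for department = QA
  Record 1: Nate
Count: 1

ANSWER: 1


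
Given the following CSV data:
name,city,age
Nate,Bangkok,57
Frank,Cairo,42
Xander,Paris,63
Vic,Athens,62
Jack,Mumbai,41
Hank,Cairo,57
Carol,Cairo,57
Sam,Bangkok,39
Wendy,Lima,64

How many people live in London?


Scanning city column for 'London':
Total matches: 0

ANSWER: 0


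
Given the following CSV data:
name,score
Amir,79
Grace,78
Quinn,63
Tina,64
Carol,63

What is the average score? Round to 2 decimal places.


Scores: 79, 78, 63, 64, 63
Sum = 347
Count = 5
Average = 347 / 5 = 69.40

ANSWER: 69.40


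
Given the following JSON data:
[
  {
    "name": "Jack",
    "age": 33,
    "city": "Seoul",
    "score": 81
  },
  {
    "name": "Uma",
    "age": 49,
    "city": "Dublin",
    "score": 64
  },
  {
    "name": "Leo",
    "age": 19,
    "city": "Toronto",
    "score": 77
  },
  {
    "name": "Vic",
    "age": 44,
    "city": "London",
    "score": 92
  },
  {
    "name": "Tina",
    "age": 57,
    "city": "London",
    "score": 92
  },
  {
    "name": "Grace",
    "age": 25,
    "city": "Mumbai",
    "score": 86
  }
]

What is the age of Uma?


Looking up record where name = Uma
Record index: 1
Field 'age' = 49

ANSWER: 49


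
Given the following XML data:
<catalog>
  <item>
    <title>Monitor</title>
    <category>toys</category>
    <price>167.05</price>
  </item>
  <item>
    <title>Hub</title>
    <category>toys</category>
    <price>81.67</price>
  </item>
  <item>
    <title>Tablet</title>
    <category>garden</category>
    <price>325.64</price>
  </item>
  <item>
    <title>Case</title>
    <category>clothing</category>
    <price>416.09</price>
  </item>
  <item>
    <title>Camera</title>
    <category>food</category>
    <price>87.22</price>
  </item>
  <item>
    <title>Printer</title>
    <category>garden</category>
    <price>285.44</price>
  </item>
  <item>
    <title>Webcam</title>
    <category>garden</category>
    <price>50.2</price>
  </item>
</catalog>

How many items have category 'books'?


Scanning <item> elements for <category>books</category>:
Count: 0

ANSWER: 0


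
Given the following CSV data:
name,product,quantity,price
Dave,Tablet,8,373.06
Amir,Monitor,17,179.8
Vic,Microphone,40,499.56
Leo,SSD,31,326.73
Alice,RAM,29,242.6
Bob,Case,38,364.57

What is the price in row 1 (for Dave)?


Row 1: Dave
Column 'price' = 373.06

ANSWER: 373.06


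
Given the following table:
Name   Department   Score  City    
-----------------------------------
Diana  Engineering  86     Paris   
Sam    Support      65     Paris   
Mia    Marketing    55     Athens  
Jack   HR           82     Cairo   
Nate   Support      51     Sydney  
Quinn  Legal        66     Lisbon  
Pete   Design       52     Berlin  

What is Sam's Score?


Row 2: Sam
Score = 65

ANSWER: 65


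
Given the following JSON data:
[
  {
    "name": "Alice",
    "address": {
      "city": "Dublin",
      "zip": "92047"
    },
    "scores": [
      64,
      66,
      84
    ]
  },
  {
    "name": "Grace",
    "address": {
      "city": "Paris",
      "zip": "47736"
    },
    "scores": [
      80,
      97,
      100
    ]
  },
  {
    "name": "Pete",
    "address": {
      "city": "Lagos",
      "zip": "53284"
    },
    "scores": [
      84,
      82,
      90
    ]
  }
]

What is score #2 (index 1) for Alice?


Path: records[0].scores[1]
Value: 66

ANSWER: 66


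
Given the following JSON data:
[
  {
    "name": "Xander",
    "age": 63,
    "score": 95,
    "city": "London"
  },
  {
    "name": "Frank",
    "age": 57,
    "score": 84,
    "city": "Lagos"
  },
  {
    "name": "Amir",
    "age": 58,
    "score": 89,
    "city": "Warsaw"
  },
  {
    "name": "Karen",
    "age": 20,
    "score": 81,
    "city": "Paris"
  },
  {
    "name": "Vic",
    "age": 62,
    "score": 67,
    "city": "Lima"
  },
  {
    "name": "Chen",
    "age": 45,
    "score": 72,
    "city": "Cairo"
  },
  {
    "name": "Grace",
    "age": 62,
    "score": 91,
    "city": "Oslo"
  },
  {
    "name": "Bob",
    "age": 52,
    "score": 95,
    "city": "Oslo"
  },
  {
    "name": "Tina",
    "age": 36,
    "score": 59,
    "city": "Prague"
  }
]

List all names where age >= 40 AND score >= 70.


Checking both conditions:
  Xander (age=63, score=95) -> YES
  Frank (age=57, score=84) -> YES
  Amir (age=58, score=89) -> YES
  Karen (age=20, score=81) -> no
  Vic (age=62, score=67) -> no
  Chen (age=45, score=72) -> YES
  Grace (age=62, score=91) -> YES
  Bob (age=52, score=95) -> YES
  Tina (age=36, score=59) -> no


ANSWER: Xander, Frank, Amir, Chen, Grace, Bob


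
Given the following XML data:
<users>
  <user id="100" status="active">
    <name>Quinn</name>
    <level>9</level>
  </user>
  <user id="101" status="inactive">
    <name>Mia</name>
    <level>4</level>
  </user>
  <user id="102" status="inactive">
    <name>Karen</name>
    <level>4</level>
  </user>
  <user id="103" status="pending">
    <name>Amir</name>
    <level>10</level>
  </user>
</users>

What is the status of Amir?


Finding user with name = Amir
user id="103" status="pending"

ANSWER: pending


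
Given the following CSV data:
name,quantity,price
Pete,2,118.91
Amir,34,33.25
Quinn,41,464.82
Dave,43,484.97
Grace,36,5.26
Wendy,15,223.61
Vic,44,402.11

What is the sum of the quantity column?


Values in 'quantity' column:
  Row 1: 2
  Row 2: 34
  Row 3: 41
  Row 4: 43
  Row 5: 36
  Row 6: 15
  Row 7: 44
Sum = 2 + 34 + 41 + 43 + 36 + 15 + 44 = 215

ANSWER: 215


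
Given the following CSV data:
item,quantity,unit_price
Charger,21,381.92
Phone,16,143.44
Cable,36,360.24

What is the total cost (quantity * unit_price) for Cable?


Row: Cable
quantity = 36
unit_price = 360.24
total = 36 * 360.24 = 12968.64

ANSWER: 12968.64


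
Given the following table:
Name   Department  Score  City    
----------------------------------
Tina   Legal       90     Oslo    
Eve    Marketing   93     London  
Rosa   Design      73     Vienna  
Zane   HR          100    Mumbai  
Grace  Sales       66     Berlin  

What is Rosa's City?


Row 3: Rosa
City = Vienna

ANSWER: Vienna


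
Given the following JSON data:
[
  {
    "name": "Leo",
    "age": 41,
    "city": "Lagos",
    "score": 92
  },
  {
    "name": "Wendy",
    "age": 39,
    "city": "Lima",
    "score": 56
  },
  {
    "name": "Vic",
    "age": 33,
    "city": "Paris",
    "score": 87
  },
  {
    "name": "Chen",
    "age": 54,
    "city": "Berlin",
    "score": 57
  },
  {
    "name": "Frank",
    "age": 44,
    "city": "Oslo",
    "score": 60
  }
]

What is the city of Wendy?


Looking up record where name = Wendy
Record index: 1
Field 'city' = Lima

ANSWER: Lima


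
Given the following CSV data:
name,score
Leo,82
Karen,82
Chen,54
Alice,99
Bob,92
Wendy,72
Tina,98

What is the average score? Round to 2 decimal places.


Scores: 82, 82, 54, 99, 92, 72, 98
Sum = 579
Count = 7
Average = 579 / 7 = 82.71

ANSWER: 82.71


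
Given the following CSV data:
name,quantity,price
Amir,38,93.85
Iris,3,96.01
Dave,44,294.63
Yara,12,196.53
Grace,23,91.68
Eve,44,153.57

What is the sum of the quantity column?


Values in 'quantity' column:
  Row 1: 38
  Row 2: 3
  Row 3: 44
  Row 4: 12
  Row 5: 23
  Row 6: 44
Sum = 38 + 3 + 44 + 12 + 23 + 44 = 164

ANSWER: 164


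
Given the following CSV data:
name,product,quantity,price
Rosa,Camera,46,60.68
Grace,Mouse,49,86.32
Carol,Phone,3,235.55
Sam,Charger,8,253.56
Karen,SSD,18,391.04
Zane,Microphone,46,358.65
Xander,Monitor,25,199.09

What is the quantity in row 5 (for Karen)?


Row 5: Karen
Column 'quantity' = 18

ANSWER: 18


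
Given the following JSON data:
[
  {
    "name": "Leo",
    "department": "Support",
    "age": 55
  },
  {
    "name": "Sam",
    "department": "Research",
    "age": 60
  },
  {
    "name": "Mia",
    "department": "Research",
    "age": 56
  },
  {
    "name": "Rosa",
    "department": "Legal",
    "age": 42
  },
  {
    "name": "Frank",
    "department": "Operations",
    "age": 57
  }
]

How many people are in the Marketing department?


Scanning records for department = Marketing
  No matches found
Count: 0

ANSWER: 0


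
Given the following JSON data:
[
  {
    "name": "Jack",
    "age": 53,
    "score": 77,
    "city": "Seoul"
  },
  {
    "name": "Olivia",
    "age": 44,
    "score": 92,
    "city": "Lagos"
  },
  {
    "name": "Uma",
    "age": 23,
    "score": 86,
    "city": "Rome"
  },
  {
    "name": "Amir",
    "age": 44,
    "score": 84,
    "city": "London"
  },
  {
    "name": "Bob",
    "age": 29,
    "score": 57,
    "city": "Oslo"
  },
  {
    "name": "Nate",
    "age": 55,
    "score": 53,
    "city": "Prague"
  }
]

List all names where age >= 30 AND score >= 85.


Checking both conditions:
  Jack (age=53, score=77) -> no
  Olivia (age=44, score=92) -> YES
  Uma (age=23, score=86) -> no
  Amir (age=44, score=84) -> no
  Bob (age=29, score=57) -> no
  Nate (age=55, score=53) -> no


ANSWER: Olivia


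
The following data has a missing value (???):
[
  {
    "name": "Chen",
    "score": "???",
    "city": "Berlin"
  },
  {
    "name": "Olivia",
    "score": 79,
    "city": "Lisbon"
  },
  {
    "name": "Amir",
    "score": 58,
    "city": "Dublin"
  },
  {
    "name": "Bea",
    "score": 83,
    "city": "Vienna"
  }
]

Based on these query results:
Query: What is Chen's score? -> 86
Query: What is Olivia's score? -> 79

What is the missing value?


The missing value is Chen's score
From query: Chen's score = 86

ANSWER: 86


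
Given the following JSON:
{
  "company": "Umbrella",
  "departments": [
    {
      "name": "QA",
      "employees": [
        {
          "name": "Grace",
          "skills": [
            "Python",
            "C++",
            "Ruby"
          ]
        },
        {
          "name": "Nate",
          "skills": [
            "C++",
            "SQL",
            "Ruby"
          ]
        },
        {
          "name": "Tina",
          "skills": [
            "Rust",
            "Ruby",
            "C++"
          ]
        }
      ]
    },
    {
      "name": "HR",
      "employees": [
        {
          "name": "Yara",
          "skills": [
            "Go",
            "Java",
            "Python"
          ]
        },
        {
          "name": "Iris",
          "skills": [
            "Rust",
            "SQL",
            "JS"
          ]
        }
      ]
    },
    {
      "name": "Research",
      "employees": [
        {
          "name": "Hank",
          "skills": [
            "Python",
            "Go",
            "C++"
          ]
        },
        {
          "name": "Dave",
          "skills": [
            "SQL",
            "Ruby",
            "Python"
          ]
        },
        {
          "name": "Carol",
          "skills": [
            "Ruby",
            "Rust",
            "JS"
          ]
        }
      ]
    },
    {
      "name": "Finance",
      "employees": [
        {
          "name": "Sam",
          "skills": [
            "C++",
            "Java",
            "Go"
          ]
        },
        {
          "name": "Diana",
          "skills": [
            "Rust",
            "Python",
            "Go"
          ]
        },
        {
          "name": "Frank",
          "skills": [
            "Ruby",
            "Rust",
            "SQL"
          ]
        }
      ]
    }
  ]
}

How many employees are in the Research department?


Path: departments[2].employees
Count: 3

ANSWER: 3


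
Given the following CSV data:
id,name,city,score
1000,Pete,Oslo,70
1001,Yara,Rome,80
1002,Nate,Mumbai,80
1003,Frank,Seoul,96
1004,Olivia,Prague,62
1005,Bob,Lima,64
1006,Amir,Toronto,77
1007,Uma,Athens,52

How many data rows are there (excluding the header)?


Counting rows (excluding header):
Header: id,name,city,score
Data rows: 8

ANSWER: 8


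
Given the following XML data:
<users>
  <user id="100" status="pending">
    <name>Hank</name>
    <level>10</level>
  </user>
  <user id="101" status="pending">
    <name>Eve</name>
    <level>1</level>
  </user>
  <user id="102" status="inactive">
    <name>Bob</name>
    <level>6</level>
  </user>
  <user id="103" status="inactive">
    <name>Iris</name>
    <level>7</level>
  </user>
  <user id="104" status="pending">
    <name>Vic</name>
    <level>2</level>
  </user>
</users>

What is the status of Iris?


Finding user with name = Iris
user id="103" status="inactive"

ANSWER: inactive


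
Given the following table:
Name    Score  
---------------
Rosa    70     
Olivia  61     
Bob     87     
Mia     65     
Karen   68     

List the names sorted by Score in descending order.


Sorting by Score (descending):
  Bob: 87
  Rosa: 70
  Karen: 68
  Mia: 65
  Olivia: 61


ANSWER: Bob, Rosa, Karen, Mia, Olivia


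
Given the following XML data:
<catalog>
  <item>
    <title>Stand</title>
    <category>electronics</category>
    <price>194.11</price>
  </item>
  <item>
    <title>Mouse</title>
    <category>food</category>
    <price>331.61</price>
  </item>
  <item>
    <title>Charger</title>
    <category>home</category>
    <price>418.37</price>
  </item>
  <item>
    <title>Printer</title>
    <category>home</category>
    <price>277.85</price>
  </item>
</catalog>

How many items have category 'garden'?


Scanning <item> elements for <category>garden</category>:
Count: 0

ANSWER: 0


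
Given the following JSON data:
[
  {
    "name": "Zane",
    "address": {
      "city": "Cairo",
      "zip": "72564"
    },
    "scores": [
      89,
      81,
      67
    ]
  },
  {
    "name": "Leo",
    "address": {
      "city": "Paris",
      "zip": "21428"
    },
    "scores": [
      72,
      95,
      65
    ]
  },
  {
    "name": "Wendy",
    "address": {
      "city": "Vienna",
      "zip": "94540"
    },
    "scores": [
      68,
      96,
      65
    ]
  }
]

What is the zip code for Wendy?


Path: records[2].address.zip
Value: 94540

ANSWER: 94540


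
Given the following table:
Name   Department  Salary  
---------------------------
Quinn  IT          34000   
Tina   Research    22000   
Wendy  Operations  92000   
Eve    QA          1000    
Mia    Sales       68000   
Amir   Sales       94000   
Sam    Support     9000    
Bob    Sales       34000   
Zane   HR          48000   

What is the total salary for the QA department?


QA department members:
  Eve: 1000
Total = 1000 = 1000

ANSWER: 1000


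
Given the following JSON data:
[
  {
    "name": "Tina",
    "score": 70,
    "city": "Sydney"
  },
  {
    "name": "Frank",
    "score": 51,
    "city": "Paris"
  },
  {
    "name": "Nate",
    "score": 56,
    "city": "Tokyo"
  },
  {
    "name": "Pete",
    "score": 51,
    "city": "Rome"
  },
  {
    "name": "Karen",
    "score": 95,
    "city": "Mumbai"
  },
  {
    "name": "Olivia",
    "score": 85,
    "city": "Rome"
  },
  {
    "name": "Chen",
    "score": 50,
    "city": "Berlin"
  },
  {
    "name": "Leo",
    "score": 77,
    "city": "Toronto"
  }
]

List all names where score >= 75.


Filtering records where score >= 75:
  Tina (score=70) -> no
  Frank (score=51) -> no
  Nate (score=56) -> no
  Pete (score=51) -> no
  Karen (score=95) -> YES
  Olivia (score=85) -> YES
  Chen (score=50) -> no
  Leo (score=77) -> YES


ANSWER: Karen, Olivia, Leo


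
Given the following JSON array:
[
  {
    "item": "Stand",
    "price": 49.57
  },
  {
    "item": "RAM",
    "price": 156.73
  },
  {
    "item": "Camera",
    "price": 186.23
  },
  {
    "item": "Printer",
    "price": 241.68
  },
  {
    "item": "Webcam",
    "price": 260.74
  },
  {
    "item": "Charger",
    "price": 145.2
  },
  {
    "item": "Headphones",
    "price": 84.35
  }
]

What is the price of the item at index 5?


Array index 5 -> Charger
price = 145.2

ANSWER: 145.2


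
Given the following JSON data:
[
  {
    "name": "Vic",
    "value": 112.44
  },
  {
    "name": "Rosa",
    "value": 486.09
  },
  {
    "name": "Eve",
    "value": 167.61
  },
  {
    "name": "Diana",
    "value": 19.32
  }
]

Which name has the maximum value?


Comparing values:
  Vic: 112.44
  Rosa: 486.09
  Eve: 167.61
  Diana: 19.32
Maximum: Rosa (486.09)

ANSWER: Rosa


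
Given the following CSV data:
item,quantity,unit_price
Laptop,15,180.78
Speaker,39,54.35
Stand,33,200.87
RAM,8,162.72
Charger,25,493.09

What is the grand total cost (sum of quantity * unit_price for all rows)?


Computing row totals:
  Laptop: 15 * 180.78 = 2711.7
  Speaker: 39 * 54.35 = 2119.65
  Stand: 33 * 200.87 = 6628.71
  RAM: 8 * 162.72 = 1301.76
  Charger: 25 * 493.09 = 12327.25
Grand total = 2711.7 + 2119.65 + 6628.71 + 1301.76 + 12327.25 = 25089.07

ANSWER: 25089.07


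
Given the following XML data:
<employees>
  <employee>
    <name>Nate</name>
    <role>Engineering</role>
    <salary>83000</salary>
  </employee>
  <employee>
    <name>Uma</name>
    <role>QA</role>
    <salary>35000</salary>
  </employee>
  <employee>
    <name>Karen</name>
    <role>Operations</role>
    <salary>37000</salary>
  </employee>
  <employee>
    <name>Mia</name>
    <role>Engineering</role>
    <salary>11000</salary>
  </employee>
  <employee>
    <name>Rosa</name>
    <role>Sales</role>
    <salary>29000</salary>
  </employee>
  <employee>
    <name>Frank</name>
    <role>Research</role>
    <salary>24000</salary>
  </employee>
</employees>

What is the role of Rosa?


Searching for <employee> with <name>Rosa</name>
Found at position 5
<role>Sales</role>

ANSWER: Sales


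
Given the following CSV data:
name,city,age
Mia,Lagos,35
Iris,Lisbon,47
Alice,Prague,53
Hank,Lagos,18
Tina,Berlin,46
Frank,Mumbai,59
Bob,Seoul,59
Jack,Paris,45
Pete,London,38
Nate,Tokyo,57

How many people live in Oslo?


Scanning city column for 'Oslo':
Total matches: 0

ANSWER: 0


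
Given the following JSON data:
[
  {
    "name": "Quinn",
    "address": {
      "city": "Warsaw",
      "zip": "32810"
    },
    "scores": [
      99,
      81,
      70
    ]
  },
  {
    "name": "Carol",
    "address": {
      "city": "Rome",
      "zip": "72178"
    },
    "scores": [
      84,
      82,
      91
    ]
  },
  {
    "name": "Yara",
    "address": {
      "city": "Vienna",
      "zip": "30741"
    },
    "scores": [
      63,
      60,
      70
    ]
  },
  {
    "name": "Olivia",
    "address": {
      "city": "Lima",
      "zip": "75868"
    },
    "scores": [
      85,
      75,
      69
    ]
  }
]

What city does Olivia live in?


Path: records[3].address.city
Value: Lima

ANSWER: Lima


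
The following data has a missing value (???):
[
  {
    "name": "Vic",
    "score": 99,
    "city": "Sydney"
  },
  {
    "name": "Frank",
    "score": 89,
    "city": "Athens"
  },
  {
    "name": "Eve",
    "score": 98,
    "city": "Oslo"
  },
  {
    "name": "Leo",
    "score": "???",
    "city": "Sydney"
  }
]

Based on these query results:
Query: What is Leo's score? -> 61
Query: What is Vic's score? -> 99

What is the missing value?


The missing value is Leo's score
From query: Leo's score = 61

ANSWER: 61


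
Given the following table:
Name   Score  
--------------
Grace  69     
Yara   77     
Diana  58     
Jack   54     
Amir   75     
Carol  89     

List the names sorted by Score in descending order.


Sorting by Score (descending):
  Carol: 89
  Yara: 77
  Amir: 75
  Grace: 69
  Diana: 58
  Jack: 54


ANSWER: Carol, Yara, Amir, Grace, Diana, Jack


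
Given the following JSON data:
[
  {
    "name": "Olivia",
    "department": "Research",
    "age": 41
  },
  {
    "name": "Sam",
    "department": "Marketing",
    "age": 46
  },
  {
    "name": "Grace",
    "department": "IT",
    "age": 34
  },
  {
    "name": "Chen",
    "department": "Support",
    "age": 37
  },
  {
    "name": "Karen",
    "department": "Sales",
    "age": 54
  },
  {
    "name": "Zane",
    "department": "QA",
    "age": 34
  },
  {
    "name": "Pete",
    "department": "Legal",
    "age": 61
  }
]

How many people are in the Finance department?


Scanning records for department = Finance
  No matches found
Count: 0

ANSWER: 0


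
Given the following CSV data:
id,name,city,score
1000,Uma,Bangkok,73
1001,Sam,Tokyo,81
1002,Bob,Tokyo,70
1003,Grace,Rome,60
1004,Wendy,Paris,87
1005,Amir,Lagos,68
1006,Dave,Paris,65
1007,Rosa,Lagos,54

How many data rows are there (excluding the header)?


Counting rows (excluding header):
Header: id,name,city,score
Data rows: 8

ANSWER: 8


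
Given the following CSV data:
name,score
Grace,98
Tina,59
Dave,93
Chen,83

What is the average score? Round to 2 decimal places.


Scores: 98, 59, 93, 83
Sum = 333
Count = 4
Average = 333 / 4 = 83.25

ANSWER: 83.25


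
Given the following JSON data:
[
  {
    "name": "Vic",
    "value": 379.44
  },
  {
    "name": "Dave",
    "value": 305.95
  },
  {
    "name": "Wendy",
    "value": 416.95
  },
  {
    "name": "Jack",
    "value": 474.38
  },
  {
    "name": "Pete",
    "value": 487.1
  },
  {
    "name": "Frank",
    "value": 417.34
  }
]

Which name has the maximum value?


Comparing values:
  Vic: 379.44
  Dave: 305.95
  Wendy: 416.95
  Jack: 474.38
  Pete: 487.1
  Frank: 417.34
Maximum: Pete (487.1)

ANSWER: Pete


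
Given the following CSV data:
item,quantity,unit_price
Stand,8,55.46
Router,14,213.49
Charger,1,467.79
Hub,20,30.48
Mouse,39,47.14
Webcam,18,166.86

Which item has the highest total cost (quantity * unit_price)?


Computing row totals:
  Stand: 443.68
  Router: 2988.86
  Charger: 467.79
  Hub: 609.6
  Mouse: 1838.46
  Webcam: 3003.48
Maximum: Webcam (3003.48)

ANSWER: Webcam


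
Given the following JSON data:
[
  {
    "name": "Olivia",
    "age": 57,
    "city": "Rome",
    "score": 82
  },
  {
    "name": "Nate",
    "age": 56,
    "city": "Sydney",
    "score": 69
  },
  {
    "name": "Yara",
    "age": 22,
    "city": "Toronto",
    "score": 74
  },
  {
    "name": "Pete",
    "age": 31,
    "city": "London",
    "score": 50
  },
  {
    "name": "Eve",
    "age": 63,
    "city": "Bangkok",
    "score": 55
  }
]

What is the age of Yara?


Looking up record where name = Yara
Record index: 2
Field 'age' = 22

ANSWER: 22


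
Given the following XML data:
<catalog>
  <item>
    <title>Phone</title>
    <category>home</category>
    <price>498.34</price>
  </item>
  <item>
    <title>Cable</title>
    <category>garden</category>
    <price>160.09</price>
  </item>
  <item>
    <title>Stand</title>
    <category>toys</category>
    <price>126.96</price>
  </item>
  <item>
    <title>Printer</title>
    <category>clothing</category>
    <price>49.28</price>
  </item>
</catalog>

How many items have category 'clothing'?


Scanning <item> elements for <category>clothing</category>:
  Item 4: Printer -> MATCH
Count: 1

ANSWER: 1


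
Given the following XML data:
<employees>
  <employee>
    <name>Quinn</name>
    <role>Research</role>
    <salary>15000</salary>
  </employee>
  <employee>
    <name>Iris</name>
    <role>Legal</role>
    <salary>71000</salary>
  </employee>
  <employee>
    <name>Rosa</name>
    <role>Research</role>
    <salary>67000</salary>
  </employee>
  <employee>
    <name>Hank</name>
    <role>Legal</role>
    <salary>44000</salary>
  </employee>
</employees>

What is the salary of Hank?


Searching for <employee> with <name>Hank</name>
Found at position 4
<salary>44000</salary>

ANSWER: 44000


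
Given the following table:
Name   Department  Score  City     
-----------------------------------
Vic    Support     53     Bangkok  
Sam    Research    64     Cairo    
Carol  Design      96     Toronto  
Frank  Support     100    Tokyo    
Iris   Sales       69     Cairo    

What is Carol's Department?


Row 3: Carol
Department = Design

ANSWER: Design


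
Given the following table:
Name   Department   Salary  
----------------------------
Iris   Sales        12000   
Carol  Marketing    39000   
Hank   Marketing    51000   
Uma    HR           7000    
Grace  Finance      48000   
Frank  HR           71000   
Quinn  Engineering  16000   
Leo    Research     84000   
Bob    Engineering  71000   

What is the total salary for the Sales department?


Sales department members:
  Iris: 12000
Total = 12000 = 12000

ANSWER: 12000


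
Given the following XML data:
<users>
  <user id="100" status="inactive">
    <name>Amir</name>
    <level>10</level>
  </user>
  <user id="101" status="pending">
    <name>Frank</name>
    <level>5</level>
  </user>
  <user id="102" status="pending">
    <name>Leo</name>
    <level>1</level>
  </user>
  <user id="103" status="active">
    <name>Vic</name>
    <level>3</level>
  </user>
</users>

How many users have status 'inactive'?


Counting users with status='inactive':
  Amir (id=100) -> MATCH
Count: 1

ANSWER: 1


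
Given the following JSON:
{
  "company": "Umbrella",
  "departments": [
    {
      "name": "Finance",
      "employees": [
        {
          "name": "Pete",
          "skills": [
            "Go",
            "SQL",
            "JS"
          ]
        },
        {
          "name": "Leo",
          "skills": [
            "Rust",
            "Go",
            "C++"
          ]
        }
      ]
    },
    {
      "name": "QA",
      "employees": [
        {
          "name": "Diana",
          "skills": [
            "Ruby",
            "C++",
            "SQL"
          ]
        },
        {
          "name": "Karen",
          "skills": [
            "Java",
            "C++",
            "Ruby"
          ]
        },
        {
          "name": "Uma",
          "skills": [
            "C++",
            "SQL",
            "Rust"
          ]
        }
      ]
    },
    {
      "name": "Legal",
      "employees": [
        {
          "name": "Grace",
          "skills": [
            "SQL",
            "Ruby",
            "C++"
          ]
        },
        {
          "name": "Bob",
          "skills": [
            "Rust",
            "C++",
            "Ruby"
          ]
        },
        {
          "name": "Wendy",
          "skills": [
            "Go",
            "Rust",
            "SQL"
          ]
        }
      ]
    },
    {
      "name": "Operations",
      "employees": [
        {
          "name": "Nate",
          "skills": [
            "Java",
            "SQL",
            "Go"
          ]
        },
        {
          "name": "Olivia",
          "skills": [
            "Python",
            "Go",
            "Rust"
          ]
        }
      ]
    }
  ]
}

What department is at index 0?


Path: departments[0].name
Value: Finance

ANSWER: Finance


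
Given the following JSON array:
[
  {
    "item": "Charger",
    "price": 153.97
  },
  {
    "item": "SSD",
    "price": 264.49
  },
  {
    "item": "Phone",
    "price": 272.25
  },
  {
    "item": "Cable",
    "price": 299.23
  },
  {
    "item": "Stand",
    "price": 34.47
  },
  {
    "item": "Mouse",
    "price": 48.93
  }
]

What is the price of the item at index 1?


Array index 1 -> SSD
price = 264.49

ANSWER: 264.49


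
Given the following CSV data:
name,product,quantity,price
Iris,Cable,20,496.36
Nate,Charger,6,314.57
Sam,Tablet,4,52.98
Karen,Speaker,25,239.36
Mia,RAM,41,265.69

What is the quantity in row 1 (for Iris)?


Row 1: Iris
Column 'quantity' = 20

ANSWER: 20


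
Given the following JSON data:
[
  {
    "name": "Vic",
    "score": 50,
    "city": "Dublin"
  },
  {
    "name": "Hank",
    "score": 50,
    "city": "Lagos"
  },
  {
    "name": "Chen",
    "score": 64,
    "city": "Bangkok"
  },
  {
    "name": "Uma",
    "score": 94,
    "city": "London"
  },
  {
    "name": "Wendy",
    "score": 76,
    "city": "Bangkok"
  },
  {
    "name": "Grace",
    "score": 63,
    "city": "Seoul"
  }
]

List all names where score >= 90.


Filtering records where score >= 90:
  Vic (score=50) -> no
  Hank (score=50) -> no
  Chen (score=64) -> no
  Uma (score=94) -> YES
  Wendy (score=76) -> no
  Grace (score=63) -> no


ANSWER: Uma


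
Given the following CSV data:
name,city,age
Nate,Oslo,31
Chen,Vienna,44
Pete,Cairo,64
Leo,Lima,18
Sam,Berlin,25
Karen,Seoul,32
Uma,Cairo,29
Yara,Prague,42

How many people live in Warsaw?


Scanning city column for 'Warsaw':
Total matches: 0

ANSWER: 0


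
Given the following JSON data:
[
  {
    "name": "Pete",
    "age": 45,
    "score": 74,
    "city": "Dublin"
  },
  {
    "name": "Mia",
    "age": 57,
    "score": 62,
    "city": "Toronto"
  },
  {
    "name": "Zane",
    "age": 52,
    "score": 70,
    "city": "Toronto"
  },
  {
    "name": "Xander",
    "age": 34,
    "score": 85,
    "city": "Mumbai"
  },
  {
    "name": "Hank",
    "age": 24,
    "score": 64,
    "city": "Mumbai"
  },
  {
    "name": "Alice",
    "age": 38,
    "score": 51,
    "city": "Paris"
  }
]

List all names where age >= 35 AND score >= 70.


Checking both conditions:
  Pete (age=45, score=74) -> YES
  Mia (age=57, score=62) -> no
  Zane (age=52, score=70) -> YES
  Xander (age=34, score=85) -> no
  Hank (age=24, score=64) -> no
  Alice (age=38, score=51) -> no


ANSWER: Pete, Zane


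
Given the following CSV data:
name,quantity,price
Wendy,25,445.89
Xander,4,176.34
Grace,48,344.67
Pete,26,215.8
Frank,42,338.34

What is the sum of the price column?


Values in 'price' column:
  Row 1: 445.89
  Row 2: 176.34
  Row 3: 344.67
  Row 4: 215.8
  Row 5: 338.34
Sum = 445.89 + 176.34 + 344.67 + 215.8 + 338.34 = 1521.04

ANSWER: 1521.04


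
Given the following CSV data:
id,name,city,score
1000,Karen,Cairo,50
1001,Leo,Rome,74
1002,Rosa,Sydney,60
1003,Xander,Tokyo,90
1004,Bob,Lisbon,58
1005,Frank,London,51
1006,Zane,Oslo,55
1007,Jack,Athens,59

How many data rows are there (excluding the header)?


Counting rows (excluding header):
Header: id,name,city,score
Data rows: 8

ANSWER: 8


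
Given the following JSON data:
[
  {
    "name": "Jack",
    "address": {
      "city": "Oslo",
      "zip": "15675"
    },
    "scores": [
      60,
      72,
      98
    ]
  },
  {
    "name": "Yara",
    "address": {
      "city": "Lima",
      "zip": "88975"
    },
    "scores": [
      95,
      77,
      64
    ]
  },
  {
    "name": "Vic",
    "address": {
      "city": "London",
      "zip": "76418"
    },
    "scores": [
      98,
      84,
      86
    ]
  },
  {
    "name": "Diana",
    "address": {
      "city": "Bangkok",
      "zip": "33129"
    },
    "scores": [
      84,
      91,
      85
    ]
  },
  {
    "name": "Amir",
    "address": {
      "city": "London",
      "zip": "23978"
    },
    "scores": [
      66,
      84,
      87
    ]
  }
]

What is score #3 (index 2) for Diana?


Path: records[3].scores[2]
Value: 85

ANSWER: 85
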